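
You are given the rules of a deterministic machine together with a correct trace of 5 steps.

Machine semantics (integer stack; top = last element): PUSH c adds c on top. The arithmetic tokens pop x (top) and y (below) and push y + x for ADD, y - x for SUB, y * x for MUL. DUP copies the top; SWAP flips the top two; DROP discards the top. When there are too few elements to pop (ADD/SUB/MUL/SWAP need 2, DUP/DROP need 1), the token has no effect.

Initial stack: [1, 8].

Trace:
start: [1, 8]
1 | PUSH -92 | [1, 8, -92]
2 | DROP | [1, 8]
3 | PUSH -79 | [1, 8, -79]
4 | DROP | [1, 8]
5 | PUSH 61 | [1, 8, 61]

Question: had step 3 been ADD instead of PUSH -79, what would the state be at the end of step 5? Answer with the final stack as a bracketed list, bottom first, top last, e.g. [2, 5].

[61]

(re-executing from step 3 with the substitution; state before step 3: [1, 8])
3 | ADD | [9]
4 | DROP | []
5 | PUSH 61 | [61]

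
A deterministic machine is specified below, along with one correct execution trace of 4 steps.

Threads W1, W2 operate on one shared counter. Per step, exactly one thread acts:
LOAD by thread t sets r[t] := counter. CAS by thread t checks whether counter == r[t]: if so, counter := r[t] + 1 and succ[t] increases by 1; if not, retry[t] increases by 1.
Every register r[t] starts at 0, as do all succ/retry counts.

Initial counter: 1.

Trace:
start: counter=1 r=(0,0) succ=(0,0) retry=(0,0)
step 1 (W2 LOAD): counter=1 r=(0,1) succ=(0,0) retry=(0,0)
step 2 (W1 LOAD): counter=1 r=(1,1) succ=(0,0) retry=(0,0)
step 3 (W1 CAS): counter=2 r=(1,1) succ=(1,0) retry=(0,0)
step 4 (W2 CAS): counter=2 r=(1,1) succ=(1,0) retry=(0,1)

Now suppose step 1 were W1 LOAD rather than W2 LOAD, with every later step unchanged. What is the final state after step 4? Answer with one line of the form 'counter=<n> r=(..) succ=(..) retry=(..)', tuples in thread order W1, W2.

counter=2 r=(1,0) succ=(1,0) retry=(0,1)

(re-executing from step 1 with the substitution; state before step 1: counter=1 r=(0,0) succ=(0,0) retry=(0,0))
step 1 (W1 LOAD): counter=1 r=(1,0) succ=(0,0) retry=(0,0)
step 2 (W1 LOAD): counter=1 r=(1,0) succ=(0,0) retry=(0,0)
step 3 (W1 CAS): counter=2 r=(1,0) succ=(1,0) retry=(0,0)
step 4 (W2 CAS): counter=2 r=(1,0) succ=(1,0) retry=(0,1)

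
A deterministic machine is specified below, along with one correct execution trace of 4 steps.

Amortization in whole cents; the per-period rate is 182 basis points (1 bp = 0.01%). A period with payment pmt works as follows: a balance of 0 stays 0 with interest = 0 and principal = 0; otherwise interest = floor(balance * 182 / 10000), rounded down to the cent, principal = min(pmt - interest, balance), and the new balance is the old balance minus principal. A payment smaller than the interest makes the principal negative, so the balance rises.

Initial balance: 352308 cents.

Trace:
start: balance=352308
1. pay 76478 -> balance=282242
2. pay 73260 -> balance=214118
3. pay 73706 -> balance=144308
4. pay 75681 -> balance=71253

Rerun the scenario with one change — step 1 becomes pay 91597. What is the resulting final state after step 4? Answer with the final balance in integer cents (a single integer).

55294

(re-executing from step 1 with the substitution; state before step 1: balance=352308)
1. pay 91597 -> balance=267123
2. pay 73260 -> balance=198724
3. pay 73706 -> balance=128634
4. pay 75681 -> balance=55294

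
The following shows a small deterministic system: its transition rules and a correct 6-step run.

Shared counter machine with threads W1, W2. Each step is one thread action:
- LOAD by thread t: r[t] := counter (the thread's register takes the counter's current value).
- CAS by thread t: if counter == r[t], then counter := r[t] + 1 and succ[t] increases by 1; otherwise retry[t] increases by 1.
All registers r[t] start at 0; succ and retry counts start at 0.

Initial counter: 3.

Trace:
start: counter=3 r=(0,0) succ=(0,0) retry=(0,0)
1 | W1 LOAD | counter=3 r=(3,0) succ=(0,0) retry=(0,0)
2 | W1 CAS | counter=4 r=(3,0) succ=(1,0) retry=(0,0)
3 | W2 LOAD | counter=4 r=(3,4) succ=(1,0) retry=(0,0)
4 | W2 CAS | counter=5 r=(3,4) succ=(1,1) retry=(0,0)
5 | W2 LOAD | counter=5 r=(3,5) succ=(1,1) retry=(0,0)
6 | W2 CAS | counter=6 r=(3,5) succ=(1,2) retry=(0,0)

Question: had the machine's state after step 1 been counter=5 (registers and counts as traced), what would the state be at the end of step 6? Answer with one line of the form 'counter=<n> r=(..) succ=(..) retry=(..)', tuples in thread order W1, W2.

state after step 1 := counter=5 r=(3,0) succ=(0,0) retry=(0,0)
2 | W1 CAS | counter=5 r=(3,0) succ=(0,0) retry=(1,0)
3 | W2 LOAD | counter=5 r=(3,5) succ=(0,0) retry=(1,0)
4 | W2 CAS | counter=6 r=(3,5) succ=(0,1) retry=(1,0)
5 | W2 LOAD | counter=6 r=(3,6) succ=(0,1) retry=(1,0)
6 | W2 CAS | counter=7 r=(3,6) succ=(0,2) retry=(1,0)

counter=7 r=(3,6) succ=(0,2) retry=(1,0)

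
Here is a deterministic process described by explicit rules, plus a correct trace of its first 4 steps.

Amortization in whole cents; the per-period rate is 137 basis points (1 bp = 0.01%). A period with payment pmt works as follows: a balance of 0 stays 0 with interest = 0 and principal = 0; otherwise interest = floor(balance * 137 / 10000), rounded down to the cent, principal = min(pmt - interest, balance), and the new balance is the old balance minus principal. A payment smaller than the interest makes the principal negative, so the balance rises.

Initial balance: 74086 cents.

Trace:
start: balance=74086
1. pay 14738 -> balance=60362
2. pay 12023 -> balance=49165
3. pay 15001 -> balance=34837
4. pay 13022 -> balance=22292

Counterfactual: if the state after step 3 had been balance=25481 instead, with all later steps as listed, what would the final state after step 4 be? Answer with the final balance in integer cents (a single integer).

12808

state after step 3 := balance=25481
4. pay 13022 -> balance=12808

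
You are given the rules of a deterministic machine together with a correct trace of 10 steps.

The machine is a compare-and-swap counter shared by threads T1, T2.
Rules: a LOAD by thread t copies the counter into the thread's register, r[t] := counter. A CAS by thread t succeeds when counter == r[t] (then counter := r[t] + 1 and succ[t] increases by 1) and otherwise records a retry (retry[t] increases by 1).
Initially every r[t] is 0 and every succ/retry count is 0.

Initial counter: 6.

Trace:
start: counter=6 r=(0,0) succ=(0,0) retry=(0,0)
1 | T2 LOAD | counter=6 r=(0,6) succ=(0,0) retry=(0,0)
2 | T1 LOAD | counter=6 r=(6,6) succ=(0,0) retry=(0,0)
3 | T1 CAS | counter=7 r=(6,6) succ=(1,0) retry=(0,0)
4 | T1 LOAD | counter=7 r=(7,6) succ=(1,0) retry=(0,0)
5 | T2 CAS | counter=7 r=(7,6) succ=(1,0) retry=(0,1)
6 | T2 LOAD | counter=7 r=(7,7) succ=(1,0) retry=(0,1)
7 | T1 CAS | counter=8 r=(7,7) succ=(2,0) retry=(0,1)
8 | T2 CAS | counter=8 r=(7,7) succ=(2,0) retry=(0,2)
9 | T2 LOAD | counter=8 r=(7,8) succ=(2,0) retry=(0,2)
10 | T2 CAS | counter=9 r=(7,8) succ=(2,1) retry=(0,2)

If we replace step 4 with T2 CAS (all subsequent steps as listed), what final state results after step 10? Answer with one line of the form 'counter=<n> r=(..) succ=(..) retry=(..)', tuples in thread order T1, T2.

counter=9 r=(6,8) succ=(1,2) retry=(1,2)

(re-executing from step 4 with the substitution; state before step 4: counter=7 r=(6,6) succ=(1,0) retry=(0,0))
4 | T2 CAS | counter=7 r=(6,6) succ=(1,0) retry=(0,1)
5 | T2 CAS | counter=7 r=(6,6) succ=(1,0) retry=(0,2)
6 | T2 LOAD | counter=7 r=(6,7) succ=(1,0) retry=(0,2)
7 | T1 CAS | counter=7 r=(6,7) succ=(1,0) retry=(1,2)
8 | T2 CAS | counter=8 r=(6,7) succ=(1,1) retry=(1,2)
9 | T2 LOAD | counter=8 r=(6,8) succ=(1,1) retry=(1,2)
10 | T2 CAS | counter=9 r=(6,8) succ=(1,2) retry=(1,2)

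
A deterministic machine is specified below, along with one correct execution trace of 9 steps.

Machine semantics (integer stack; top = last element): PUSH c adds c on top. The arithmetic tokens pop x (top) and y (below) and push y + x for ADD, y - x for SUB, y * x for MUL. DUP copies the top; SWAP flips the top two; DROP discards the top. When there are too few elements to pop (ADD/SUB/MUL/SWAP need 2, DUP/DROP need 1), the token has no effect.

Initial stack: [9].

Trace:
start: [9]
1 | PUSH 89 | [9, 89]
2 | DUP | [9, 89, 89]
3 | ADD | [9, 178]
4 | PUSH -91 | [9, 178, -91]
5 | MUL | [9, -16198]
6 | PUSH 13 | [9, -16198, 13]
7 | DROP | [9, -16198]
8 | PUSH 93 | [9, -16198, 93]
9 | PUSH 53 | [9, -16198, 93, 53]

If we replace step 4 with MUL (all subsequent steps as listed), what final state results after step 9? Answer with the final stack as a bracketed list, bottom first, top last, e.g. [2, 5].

[1602, 93, 53]

(re-executing from step 4 with the substitution; state before step 4: [9, 178])
4 | MUL | [1602]
5 | MUL | [1602]
6 | PUSH 13 | [1602, 13]
7 | DROP | [1602]
8 | PUSH 93 | [1602, 93]
9 | PUSH 53 | [1602, 93, 53]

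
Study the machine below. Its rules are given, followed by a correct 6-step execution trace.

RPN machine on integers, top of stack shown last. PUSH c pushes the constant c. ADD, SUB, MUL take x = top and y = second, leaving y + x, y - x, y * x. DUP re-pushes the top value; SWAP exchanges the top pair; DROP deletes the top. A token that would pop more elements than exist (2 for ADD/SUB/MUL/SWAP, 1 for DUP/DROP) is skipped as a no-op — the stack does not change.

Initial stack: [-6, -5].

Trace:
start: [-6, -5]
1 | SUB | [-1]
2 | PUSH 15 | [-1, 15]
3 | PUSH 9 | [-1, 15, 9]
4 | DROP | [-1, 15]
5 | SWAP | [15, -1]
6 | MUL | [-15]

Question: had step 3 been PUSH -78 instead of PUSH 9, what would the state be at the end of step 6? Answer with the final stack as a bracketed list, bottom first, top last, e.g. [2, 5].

[-15]

(re-executing from step 3 with the substitution; state before step 3: [-1, 15])
3 | PUSH -78 | [-1, 15, -78]
4 | DROP | [-1, 15]
5 | SWAP | [15, -1]
6 | MUL | [-15]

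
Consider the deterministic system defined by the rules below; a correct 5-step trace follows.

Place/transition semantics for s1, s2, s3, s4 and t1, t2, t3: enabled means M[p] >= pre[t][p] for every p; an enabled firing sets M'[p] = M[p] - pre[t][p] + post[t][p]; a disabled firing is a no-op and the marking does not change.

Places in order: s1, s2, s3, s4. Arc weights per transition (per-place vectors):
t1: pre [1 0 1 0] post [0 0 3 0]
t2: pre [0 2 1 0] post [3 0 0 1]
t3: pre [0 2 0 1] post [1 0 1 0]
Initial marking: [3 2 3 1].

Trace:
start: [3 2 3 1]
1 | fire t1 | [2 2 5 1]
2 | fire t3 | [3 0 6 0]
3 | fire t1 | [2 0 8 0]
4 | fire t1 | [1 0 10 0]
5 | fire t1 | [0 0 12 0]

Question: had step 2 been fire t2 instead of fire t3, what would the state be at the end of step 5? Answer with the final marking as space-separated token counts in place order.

(re-executing from step 2 with the substitution; state before step 2: [2 2 5 1])
2 | fire t2 | [5 0 4 2]
3 | fire t1 | [4 0 6 2]
4 | fire t1 | [3 0 8 2]
5 | fire t1 | [2 0 10 2]

2 0 10 2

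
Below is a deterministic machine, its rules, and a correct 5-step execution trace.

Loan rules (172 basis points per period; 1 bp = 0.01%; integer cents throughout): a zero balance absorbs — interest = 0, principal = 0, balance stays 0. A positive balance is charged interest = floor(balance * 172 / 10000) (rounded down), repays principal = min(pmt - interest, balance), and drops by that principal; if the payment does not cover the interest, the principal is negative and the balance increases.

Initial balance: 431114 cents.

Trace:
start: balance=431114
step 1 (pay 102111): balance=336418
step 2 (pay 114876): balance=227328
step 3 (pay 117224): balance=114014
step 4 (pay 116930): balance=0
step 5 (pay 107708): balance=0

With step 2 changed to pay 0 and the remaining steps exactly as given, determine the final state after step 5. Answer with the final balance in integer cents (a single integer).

(re-executing from step 2 with the substitution; state before step 2: balance=336418)
step 2 (pay 0): balance=342204
step 3 (pay 117224): balance=230865
step 4 (pay 116930): balance=117905
step 5 (pay 107708): balance=12224

12224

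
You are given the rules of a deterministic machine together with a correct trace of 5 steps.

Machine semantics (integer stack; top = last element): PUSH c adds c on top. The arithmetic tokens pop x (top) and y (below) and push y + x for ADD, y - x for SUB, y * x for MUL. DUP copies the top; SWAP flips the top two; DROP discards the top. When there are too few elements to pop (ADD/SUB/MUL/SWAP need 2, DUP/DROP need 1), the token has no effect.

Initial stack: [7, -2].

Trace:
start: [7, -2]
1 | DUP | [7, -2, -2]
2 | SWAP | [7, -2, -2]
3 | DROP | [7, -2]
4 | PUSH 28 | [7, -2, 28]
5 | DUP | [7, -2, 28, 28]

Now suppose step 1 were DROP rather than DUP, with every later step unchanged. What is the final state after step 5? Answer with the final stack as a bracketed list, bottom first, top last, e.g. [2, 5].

[28, 28]

(re-executing from step 1 with the substitution; state before step 1: [7, -2])
1 | DROP | [7]
2 | SWAP | [7]
3 | DROP | []
4 | PUSH 28 | [28]
5 | DUP | [28, 28]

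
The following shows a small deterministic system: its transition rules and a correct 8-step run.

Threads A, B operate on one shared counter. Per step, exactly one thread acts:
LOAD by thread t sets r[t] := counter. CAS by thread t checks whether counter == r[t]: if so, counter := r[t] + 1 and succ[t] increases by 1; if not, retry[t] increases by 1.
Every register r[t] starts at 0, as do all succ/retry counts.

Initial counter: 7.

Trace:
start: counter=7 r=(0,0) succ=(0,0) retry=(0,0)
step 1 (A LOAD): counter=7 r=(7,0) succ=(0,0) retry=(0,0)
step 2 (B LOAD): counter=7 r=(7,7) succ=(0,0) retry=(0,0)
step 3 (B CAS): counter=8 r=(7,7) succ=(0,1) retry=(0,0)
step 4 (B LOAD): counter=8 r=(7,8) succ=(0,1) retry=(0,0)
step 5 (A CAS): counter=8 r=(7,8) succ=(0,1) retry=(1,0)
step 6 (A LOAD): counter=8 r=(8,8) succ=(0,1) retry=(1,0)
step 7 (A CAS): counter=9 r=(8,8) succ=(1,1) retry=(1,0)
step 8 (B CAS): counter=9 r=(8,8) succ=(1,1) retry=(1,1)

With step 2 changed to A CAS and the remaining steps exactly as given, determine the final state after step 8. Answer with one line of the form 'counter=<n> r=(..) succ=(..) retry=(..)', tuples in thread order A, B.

(re-executing from step 2 with the substitution; state before step 2: counter=7 r=(7,0) succ=(0,0) retry=(0,0))
step 2 (A CAS): counter=8 r=(7,0) succ=(1,0) retry=(0,0)
step 3 (B CAS): counter=8 r=(7,0) succ=(1,0) retry=(0,1)
step 4 (B LOAD): counter=8 r=(7,8) succ=(1,0) retry=(0,1)
step 5 (A CAS): counter=8 r=(7,8) succ=(1,0) retry=(1,1)
step 6 (A LOAD): counter=8 r=(8,8) succ=(1,0) retry=(1,1)
step 7 (A CAS): counter=9 r=(8,8) succ=(2,0) retry=(1,1)
step 8 (B CAS): counter=9 r=(8,8) succ=(2,0) retry=(1,2)

counter=9 r=(8,8) succ=(2,0) retry=(1,2)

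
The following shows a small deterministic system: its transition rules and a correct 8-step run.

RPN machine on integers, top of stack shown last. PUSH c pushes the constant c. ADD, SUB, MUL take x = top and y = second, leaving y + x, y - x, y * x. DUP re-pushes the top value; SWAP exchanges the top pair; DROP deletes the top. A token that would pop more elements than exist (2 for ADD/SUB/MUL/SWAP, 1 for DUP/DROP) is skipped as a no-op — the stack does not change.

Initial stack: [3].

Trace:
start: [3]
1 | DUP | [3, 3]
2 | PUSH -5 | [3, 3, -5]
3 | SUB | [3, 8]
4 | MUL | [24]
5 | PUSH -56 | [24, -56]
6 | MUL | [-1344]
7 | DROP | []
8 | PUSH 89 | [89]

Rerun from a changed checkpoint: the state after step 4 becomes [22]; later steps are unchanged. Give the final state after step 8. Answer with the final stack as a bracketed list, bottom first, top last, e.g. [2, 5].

state after step 4 := [22]
5 | PUSH -56 | [22, -56]
6 | MUL | [-1232]
7 | DROP | []
8 | PUSH 89 | [89]

[89]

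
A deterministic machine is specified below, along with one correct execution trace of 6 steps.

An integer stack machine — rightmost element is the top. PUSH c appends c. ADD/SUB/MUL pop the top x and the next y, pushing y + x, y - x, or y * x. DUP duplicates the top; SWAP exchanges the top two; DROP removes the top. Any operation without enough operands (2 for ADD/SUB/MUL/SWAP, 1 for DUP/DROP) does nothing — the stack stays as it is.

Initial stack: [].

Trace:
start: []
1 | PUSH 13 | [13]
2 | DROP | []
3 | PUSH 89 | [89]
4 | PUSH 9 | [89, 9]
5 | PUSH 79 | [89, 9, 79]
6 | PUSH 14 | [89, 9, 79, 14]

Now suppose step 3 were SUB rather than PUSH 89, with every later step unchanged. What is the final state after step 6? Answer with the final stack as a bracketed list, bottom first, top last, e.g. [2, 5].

(re-executing from step 3 with the substitution; state before step 3: [])
3 | SUB | []
4 | PUSH 9 | [9]
5 | PUSH 79 | [9, 79]
6 | PUSH 14 | [9, 79, 14]

[9, 79, 14]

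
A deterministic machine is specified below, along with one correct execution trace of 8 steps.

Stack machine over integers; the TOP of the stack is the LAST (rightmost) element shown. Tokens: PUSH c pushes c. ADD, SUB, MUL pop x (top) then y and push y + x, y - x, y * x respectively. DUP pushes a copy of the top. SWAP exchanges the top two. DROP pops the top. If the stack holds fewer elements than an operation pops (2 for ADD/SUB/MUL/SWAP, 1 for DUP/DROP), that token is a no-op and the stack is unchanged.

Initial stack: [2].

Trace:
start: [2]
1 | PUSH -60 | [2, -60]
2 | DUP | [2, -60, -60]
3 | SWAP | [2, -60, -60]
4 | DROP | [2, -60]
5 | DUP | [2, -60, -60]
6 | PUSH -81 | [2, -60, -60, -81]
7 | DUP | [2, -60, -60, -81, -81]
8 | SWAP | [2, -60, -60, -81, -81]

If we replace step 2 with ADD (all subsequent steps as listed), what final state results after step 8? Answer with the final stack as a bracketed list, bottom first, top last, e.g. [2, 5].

[-81, -81]

(re-executing from step 2 with the substitution; state before step 2: [2, -60])
2 | ADD | [-58]
3 | SWAP | [-58]
4 | DROP | []
5 | DUP | []
6 | PUSH -81 | [-81]
7 | DUP | [-81, -81]
8 | SWAP | [-81, -81]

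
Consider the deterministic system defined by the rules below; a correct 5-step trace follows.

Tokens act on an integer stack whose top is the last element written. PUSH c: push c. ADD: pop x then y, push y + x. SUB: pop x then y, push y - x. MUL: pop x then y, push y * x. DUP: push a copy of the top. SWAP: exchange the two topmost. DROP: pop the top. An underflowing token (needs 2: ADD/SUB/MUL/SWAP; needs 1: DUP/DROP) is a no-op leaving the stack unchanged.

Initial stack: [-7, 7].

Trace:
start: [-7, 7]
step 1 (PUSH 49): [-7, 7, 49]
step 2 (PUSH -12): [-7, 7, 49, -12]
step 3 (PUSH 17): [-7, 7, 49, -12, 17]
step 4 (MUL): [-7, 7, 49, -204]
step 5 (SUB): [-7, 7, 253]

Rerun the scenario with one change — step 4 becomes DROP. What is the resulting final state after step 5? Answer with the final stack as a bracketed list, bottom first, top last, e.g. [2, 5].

[-7, 7, 61]

(re-executing from step 4 with the substitution; state before step 4: [-7, 7, 49, -12, 17])
step 4 (DROP): [-7, 7, 49, -12]
step 5 (SUB): [-7, 7, 61]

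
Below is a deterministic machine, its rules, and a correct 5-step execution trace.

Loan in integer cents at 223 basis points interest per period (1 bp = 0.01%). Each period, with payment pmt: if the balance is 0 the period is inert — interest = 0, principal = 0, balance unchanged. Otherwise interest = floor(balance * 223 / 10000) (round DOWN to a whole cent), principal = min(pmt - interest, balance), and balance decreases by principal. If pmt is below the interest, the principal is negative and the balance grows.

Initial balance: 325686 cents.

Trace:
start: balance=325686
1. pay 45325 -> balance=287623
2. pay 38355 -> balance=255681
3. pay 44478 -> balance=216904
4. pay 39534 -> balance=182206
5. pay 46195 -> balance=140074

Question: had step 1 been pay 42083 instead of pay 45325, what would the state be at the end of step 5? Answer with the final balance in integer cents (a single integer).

(re-executing from step 1 with the substitution; state before step 1: balance=325686)
1. pay 42083 -> balance=290865
2. pay 38355 -> balance=258996
3. pay 44478 -> balance=220293
4. pay 39534 -> balance=185671
5. pay 46195 -> balance=143616

143616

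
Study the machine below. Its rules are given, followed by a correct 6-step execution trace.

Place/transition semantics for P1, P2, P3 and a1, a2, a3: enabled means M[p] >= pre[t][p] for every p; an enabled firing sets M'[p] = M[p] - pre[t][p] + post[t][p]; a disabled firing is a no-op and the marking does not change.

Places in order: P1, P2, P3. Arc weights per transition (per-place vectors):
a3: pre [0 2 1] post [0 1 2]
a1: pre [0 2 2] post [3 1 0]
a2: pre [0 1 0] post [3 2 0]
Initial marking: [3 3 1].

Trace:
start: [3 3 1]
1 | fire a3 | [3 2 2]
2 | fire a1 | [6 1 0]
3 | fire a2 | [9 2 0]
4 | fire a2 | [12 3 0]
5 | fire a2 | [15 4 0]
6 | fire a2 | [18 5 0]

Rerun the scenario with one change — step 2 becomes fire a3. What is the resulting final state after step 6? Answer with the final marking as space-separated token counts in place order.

(re-executing from step 2 with the substitution; state before step 2: [3 2 2])
2 | fire a3 | [3 1 3]
3 | fire a2 | [6 2 3]
4 | fire a2 | [9 3 3]
5 | fire a2 | [12 4 3]
6 | fire a2 | [15 5 3]

15 5 3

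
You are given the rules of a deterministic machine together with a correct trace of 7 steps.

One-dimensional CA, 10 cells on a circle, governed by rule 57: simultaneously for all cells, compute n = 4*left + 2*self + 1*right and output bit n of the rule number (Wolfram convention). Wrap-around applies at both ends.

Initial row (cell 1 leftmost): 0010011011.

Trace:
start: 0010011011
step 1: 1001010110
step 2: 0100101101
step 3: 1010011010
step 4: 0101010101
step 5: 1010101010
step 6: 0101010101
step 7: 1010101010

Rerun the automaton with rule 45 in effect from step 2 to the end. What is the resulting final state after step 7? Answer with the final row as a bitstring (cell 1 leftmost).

0101101001

(re-executing steps 2..7 under rule 45; state before step 2: 1001010110)
step 2: 1001111101
step 3: 0001000011
step 4: 0101011010
step 5: 0111110110
step 6: 0100001100
step 7: 0101101001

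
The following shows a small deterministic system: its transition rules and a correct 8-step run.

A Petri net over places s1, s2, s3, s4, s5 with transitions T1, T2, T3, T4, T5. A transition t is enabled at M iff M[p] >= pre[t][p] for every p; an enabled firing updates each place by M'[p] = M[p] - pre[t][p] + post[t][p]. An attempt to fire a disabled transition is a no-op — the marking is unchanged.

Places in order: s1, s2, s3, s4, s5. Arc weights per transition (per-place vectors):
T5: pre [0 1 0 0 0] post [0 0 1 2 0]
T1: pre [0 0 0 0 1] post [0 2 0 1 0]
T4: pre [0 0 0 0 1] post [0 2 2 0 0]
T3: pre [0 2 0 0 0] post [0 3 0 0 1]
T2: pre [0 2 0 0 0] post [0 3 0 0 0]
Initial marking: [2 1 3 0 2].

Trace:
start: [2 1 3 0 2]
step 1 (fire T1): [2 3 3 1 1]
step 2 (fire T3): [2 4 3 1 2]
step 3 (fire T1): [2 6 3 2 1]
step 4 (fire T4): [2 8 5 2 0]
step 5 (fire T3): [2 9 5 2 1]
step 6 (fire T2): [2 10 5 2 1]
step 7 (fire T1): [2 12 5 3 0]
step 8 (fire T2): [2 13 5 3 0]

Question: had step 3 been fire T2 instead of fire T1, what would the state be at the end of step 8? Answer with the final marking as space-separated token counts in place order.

(re-executing from step 3 with the substitution; state before step 3: [2 4 3 1 2])
step 3 (fire T2): [2 5 3 1 2]
step 4 (fire T4): [2 7 5 1 1]
step 5 (fire T3): [2 8 5 1 2]
step 6 (fire T2): [2 9 5 1 2]
step 7 (fire T1): [2 11 5 2 1]
step 8 (fire T2): [2 12 5 2 1]

2 12 5 2 1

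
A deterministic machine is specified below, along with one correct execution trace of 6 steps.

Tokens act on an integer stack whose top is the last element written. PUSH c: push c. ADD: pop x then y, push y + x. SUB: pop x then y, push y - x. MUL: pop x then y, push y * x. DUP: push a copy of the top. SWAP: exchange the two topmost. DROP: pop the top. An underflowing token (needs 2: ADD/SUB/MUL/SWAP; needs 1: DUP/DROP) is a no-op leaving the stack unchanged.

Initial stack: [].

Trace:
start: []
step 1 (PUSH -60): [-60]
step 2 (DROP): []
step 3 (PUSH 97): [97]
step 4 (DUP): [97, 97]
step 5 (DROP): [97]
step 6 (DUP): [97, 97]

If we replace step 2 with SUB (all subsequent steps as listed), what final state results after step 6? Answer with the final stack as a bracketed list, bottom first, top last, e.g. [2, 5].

[-60, 97, 97]

(re-executing from step 2 with the substitution; state before step 2: [-60])
step 2 (SUB): [-60]
step 3 (PUSH 97): [-60, 97]
step 4 (DUP): [-60, 97, 97]
step 5 (DROP): [-60, 97]
step 6 (DUP): [-60, 97, 97]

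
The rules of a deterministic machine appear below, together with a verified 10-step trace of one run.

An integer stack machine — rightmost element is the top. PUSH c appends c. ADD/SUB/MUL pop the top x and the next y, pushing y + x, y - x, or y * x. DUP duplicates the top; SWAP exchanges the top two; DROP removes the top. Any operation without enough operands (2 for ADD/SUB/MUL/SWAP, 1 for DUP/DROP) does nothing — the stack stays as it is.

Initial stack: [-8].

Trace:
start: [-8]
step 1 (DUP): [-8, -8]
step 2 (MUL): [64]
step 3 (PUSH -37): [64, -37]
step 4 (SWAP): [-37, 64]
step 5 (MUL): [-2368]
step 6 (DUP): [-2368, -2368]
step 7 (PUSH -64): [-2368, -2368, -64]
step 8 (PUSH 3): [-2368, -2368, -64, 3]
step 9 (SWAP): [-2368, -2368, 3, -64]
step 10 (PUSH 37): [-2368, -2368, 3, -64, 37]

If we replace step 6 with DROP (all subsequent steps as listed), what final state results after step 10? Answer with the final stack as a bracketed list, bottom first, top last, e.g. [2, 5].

[3, -64, 37]

(re-executing from step 6 with the substitution; state before step 6: [-2368])
step 6 (DROP): []
step 7 (PUSH -64): [-64]
step 8 (PUSH 3): [-64, 3]
step 9 (SWAP): [3, -64]
step 10 (PUSH 37): [3, -64, 37]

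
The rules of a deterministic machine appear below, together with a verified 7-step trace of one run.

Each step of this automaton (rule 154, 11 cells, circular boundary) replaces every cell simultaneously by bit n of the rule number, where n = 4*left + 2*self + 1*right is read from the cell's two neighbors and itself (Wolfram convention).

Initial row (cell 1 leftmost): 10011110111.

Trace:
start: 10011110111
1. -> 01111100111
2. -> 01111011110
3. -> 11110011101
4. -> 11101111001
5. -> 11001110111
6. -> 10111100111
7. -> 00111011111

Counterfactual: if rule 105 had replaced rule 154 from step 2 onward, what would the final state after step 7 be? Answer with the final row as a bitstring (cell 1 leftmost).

01100011110

(re-executing steps 2..7 under rule 105; state before step 2: 01111100111)
2. -> 11000100101
3. -> 01010000011
4. -> 10100111011
5. -> 11000101110
6. -> 11010011011
7. -> 01100011110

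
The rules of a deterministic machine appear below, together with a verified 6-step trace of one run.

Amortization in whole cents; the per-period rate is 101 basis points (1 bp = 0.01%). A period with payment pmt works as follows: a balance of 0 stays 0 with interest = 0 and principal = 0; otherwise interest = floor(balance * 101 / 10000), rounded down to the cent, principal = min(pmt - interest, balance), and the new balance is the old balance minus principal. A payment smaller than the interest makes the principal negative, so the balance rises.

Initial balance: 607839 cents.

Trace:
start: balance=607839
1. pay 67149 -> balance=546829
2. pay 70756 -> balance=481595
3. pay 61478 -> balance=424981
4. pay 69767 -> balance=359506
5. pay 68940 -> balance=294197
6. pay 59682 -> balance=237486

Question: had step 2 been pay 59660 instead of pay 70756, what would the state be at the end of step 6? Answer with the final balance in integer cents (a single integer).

249036

(re-executing from step 2 with the substitution; state before step 2: balance=546829)
2. pay 59660 -> balance=492691
3. pay 61478 -> balance=436189
4. pay 69767 -> balance=370827
5. pay 68940 -> balance=305632
6. pay 59682 -> balance=249036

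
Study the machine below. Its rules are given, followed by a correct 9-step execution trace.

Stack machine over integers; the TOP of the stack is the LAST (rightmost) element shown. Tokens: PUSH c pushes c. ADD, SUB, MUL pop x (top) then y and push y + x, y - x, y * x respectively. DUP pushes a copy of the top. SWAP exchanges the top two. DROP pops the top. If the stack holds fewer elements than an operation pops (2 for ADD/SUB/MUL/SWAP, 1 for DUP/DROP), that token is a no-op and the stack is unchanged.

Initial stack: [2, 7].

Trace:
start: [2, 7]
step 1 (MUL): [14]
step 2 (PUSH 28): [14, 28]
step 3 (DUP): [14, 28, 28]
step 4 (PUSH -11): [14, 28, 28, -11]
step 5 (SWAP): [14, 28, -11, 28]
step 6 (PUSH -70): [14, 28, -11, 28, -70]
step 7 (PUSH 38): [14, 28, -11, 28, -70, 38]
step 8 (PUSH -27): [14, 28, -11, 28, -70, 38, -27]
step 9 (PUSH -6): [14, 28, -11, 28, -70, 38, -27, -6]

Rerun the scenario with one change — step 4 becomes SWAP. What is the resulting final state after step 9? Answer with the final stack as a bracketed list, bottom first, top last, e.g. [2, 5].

[14, 28, 28, -70, 38, -27, -6]

(re-executing from step 4 with the substitution; state before step 4: [14, 28, 28])
step 4 (SWAP): [14, 28, 28]
step 5 (SWAP): [14, 28, 28]
step 6 (PUSH -70): [14, 28, 28, -70]
step 7 (PUSH 38): [14, 28, 28, -70, 38]
step 8 (PUSH -27): [14, 28, 28, -70, 38, -27]
step 9 (PUSH -6): [14, 28, 28, -70, 38, -27, -6]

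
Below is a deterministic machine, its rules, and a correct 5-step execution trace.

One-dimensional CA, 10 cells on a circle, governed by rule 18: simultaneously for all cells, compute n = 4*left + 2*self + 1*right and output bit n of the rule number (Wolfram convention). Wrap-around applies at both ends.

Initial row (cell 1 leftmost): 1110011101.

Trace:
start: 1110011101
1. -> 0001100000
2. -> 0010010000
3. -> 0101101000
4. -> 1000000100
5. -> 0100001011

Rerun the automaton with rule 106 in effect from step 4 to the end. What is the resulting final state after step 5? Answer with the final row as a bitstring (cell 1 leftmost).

(re-executing steps 4..5 under rule 106; state before step 4: 0101101000)
4. -> 1011110000
5. -> 0110010001

0110010001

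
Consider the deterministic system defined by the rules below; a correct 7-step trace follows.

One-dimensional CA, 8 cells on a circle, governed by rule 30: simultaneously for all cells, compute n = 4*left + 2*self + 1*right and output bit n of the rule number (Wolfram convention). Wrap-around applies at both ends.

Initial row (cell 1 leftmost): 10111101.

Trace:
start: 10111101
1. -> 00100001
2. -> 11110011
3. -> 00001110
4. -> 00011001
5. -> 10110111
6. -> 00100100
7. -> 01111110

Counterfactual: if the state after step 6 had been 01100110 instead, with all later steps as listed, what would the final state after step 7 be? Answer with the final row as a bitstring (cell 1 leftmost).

11011101

state after step 6 := 01100110
7. -> 11011101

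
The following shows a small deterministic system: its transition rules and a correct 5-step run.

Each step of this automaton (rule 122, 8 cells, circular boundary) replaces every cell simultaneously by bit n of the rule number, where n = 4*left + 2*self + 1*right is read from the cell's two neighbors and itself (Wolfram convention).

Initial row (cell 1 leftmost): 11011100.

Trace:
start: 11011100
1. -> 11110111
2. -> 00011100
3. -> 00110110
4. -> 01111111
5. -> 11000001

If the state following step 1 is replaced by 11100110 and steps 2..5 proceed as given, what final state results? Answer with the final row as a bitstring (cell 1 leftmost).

11111011

state after step 1 := 11100110
2. -> 10111111
3. -> 11100000
4. -> 10110001
5. -> 11111011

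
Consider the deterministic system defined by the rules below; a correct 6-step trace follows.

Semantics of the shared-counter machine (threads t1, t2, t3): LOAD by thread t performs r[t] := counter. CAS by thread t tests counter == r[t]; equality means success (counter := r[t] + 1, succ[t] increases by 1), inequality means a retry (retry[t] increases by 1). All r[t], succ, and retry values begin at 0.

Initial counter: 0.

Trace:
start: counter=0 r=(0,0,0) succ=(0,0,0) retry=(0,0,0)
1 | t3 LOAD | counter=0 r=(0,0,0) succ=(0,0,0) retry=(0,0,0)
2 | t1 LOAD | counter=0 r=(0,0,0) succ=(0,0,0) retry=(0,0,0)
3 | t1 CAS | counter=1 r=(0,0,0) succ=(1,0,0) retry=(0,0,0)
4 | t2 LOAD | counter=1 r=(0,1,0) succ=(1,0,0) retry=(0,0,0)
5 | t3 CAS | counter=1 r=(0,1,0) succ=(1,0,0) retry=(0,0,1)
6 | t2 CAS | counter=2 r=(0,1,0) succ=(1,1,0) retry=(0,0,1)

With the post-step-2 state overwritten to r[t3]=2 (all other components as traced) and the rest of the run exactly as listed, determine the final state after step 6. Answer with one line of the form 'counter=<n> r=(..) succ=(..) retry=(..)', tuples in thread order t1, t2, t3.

counter=2 r=(0,1,2) succ=(1,1,0) retry=(0,0,1)

state after step 2 := counter=0 r=(0,0,2) succ=(0,0,0) retry=(0,0,0)
3 | t1 CAS | counter=1 r=(0,0,2) succ=(1,0,0) retry=(0,0,0)
4 | t2 LOAD | counter=1 r=(0,1,2) succ=(1,0,0) retry=(0,0,0)
5 | t3 CAS | counter=1 r=(0,1,2) succ=(1,0,0) retry=(0,0,1)
6 | t2 CAS | counter=2 r=(0,1,2) succ=(1,1,0) retry=(0,0,1)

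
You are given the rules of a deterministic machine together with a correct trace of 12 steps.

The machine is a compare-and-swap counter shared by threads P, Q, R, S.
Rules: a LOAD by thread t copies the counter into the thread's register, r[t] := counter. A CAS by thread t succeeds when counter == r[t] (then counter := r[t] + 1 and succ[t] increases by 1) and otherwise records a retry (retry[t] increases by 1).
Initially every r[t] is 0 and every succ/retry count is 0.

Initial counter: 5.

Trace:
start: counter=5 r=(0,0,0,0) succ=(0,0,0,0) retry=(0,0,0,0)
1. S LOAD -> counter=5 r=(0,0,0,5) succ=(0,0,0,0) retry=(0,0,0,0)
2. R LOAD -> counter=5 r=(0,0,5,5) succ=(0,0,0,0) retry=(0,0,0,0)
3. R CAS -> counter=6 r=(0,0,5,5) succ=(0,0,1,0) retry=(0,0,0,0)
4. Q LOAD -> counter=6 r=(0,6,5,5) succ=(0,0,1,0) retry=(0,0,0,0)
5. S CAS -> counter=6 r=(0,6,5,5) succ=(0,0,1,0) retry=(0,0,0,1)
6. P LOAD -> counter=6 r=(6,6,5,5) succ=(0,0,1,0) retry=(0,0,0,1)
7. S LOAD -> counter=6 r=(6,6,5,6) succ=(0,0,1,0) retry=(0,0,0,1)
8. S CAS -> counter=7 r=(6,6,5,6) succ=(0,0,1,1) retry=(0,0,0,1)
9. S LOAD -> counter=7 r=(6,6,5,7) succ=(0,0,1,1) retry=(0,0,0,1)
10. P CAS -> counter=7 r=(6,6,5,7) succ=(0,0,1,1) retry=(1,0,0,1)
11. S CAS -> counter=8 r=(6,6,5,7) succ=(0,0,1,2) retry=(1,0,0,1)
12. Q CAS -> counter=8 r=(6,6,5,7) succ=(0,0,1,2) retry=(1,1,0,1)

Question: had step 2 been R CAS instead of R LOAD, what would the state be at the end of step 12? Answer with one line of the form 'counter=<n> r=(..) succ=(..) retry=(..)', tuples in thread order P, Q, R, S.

counter=8 r=(6,5,0,7) succ=(0,0,0,3) retry=(1,1,2,0)

(re-executing from step 2 with the substitution; state before step 2: counter=5 r=(0,0,0,5) succ=(0,0,0,0) retry=(0,0,0,0))
2. R CAS -> counter=5 r=(0,0,0,5) succ=(0,0,0,0) retry=(0,0,1,0)
3. R CAS -> counter=5 r=(0,0,0,5) succ=(0,0,0,0) retry=(0,0,2,0)
4. Q LOAD -> counter=5 r=(0,5,0,5) succ=(0,0,0,0) retry=(0,0,2,0)
5. S CAS -> counter=6 r=(0,5,0,5) succ=(0,0,0,1) retry=(0,0,2,0)
6. P LOAD -> counter=6 r=(6,5,0,5) succ=(0,0,0,1) retry=(0,0,2,0)
7. S LOAD -> counter=6 r=(6,5,0,6) succ=(0,0,0,1) retry=(0,0,2,0)
8. S CAS -> counter=7 r=(6,5,0,6) succ=(0,0,0,2) retry=(0,0,2,0)
9. S LOAD -> counter=7 r=(6,5,0,7) succ=(0,0,0,2) retry=(0,0,2,0)
10. P CAS -> counter=7 r=(6,5,0,7) succ=(0,0,0,2) retry=(1,0,2,0)
11. S CAS -> counter=8 r=(6,5,0,7) succ=(0,0,0,3) retry=(1,0,2,0)
12. Q CAS -> counter=8 r=(6,5,0,7) succ=(0,0,0,3) retry=(1,1,2,0)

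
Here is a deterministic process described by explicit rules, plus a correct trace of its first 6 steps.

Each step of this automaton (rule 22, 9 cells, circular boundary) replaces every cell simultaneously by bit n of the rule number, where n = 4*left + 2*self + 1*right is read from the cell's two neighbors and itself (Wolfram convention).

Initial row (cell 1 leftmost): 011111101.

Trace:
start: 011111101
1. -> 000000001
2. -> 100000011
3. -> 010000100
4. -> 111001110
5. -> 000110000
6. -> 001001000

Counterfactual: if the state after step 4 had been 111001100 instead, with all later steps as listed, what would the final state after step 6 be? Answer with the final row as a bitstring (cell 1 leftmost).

state after step 4 := 111001100
5. -> 000110011
6. -> 101001100

101001100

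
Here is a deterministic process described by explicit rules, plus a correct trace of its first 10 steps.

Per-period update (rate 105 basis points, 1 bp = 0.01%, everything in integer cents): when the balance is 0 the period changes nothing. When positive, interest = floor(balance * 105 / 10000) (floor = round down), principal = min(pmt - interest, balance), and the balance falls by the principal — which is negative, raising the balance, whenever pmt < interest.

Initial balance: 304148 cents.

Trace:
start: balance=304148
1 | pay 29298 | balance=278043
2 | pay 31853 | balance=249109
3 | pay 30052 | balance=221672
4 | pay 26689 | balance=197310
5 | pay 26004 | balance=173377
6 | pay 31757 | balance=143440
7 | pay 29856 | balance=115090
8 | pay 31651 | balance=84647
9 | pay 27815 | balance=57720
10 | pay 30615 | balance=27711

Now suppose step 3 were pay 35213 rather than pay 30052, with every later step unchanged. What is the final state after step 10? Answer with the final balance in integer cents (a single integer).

(re-executing from step 3 with the substitution; state before step 3: balance=249109)
3 | pay 35213 | balance=216511
4 | pay 26689 | balance=192095
5 | pay 26004 | balance=168107
6 | pay 31757 | balance=138115
7 | pay 29856 | balance=109709
8 | pay 31651 | balance=79209
9 | pay 27815 | balance=52225
10 | pay 30615 | balance=22158

22158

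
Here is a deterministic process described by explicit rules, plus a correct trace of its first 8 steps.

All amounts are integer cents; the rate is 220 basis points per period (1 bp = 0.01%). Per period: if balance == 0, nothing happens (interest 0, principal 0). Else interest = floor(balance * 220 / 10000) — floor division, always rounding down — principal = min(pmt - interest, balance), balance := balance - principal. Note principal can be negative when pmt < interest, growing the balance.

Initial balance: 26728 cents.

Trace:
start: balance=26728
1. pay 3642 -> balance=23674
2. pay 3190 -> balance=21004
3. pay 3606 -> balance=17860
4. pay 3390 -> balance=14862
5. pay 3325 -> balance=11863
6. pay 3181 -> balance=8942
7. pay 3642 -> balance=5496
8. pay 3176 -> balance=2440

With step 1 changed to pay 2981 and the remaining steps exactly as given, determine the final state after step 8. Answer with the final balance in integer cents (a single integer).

3211

(re-executing from step 1 with the substitution; state before step 1: balance=26728)
1. pay 2981 -> balance=24335
2. pay 3190 -> balance=21680
3. pay 3606 -> balance=18550
4. pay 3390 -> balance=15568
5. pay 3325 -> balance=12585
6. pay 3181 -> balance=9680
7. pay 3642 -> balance=6250
8. pay 3176 -> balance=3211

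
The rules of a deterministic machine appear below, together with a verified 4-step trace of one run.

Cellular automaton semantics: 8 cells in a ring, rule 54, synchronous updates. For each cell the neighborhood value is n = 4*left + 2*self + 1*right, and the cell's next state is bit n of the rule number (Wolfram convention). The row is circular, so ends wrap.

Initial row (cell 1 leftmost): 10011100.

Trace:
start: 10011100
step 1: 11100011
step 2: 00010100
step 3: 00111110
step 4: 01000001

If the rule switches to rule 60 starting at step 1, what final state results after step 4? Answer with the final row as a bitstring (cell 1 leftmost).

(re-executing steps 1..4 under rule 60; state before step 1: 10011100)
step 1: 11010010
step 2: 10111011
step 3: 01100110
step 4: 01010101

01010101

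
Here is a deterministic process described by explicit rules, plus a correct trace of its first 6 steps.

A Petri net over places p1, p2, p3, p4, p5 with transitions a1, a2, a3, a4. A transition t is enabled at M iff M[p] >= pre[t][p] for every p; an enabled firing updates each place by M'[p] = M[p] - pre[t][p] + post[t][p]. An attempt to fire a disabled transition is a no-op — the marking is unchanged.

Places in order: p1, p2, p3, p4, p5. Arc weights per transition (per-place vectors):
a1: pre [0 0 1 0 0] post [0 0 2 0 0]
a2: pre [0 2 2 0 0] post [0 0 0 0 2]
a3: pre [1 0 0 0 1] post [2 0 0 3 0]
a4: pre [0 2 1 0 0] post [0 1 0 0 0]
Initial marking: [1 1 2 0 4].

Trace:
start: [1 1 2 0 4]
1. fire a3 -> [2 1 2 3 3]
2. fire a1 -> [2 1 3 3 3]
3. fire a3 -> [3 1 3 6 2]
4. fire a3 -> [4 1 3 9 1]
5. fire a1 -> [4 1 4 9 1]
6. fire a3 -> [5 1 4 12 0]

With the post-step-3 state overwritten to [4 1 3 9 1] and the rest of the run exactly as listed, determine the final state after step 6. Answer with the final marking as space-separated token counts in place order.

5 1 4 12 0

state after step 3 := [4 1 3 9 1]
4. fire a3 -> [5 1 3 12 0]
5. fire a1 -> [5 1 4 12 0]
6. fire a3 -> [5 1 4 12 0]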